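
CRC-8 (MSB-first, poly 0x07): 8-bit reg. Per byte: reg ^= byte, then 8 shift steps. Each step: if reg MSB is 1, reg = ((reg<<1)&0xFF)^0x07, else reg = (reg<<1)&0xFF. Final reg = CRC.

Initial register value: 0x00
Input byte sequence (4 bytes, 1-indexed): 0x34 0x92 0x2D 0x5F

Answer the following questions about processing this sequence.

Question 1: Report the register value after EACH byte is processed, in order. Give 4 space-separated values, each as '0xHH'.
0x8C 0x5A 0x42 0x53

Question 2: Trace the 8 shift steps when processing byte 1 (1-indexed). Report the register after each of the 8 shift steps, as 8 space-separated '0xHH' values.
Register before byte 1: 0x00
After XOR with byte 0x34: 0x34

Answer: 0x68 0xD0 0xA7 0x49 0x92 0x23 0x46 0x8C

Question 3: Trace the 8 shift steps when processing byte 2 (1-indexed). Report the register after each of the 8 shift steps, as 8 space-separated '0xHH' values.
After byte 1 (0x34): reg=0x8C
Register before byte 2: 0x8C
After XOR with byte 0x92: 0x1E

Answer: 0x3C 0x78 0xF0 0xE7 0xC9 0x95 0x2D 0x5A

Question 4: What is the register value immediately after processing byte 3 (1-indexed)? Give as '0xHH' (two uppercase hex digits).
Answer: 0x42

Derivation:
After byte 1 (0x34): reg=0x8C
After byte 2 (0x92): reg=0x5A
After byte 3 (0x2D): reg=0x42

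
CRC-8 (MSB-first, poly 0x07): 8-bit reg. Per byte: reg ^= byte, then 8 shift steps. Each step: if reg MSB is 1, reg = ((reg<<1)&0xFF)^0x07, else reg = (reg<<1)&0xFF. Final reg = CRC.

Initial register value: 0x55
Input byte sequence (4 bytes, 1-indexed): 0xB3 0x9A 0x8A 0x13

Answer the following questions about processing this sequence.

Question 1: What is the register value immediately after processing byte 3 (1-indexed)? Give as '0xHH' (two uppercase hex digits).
Answer: 0x6F

Derivation:
After byte 1 (0xB3): reg=0xBC
After byte 2 (0x9A): reg=0xF2
After byte 3 (0x8A): reg=0x6F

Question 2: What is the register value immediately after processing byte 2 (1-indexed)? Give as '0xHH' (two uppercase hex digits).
After byte 1 (0xB3): reg=0xBC
After byte 2 (0x9A): reg=0xF2

Answer: 0xF2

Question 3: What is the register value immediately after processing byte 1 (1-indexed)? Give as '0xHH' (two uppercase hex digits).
Answer: 0xBC

Derivation:
After byte 1 (0xB3): reg=0xBC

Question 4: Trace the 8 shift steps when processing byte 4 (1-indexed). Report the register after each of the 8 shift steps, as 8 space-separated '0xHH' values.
Answer: 0xF8 0xF7 0xE9 0xD5 0xAD 0x5D 0xBA 0x73

Derivation:
After byte 1 (0xB3): reg=0xBC
After byte 2 (0x9A): reg=0xF2
After byte 3 (0x8A): reg=0x6F
Register before byte 4: 0x6F
After XOR with byte 0x13: 0x7C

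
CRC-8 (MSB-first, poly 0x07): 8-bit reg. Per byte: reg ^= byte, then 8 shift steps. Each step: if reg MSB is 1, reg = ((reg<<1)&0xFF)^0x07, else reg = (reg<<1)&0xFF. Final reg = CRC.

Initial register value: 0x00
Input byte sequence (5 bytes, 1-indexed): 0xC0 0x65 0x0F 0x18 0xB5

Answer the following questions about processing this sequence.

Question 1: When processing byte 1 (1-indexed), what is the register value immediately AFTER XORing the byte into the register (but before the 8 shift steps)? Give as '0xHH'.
Answer: 0xC0

Derivation:
Register before byte 1: 0x00
Byte 1: 0xC0
0x00 XOR 0xC0 = 0xC0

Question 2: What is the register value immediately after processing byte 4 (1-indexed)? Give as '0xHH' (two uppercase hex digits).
Answer: 0x24

Derivation:
After byte 1 (0xC0): reg=0x4E
After byte 2 (0x65): reg=0xD1
After byte 3 (0x0F): reg=0x14
After byte 4 (0x18): reg=0x24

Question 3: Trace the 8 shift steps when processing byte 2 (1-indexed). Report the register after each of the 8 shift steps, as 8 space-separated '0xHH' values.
After byte 1 (0xC0): reg=0x4E
Register before byte 2: 0x4E
After XOR with byte 0x65: 0x2B

Answer: 0x56 0xAC 0x5F 0xBE 0x7B 0xF6 0xEB 0xD1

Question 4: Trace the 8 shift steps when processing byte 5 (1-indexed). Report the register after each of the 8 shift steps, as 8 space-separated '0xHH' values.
Answer: 0x25 0x4A 0x94 0x2F 0x5E 0xBC 0x7F 0xFE

Derivation:
After byte 1 (0xC0): reg=0x4E
After byte 2 (0x65): reg=0xD1
After byte 3 (0x0F): reg=0x14
After byte 4 (0x18): reg=0x24
Register before byte 5: 0x24
After XOR with byte 0xB5: 0x91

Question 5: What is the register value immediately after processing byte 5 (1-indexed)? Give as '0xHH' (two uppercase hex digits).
After byte 1 (0xC0): reg=0x4E
After byte 2 (0x65): reg=0xD1
After byte 3 (0x0F): reg=0x14
After byte 4 (0x18): reg=0x24
After byte 5 (0xB5): reg=0xFE

Answer: 0xFE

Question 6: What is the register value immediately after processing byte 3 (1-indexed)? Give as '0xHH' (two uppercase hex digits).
Answer: 0x14

Derivation:
After byte 1 (0xC0): reg=0x4E
After byte 2 (0x65): reg=0xD1
After byte 3 (0x0F): reg=0x14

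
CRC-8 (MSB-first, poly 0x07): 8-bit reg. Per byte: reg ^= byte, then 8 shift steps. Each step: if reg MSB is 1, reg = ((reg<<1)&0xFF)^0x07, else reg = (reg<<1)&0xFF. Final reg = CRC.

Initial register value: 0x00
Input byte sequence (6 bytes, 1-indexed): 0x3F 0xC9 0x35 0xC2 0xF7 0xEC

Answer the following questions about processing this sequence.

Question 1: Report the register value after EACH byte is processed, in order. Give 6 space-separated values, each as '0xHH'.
0xBD 0x4B 0x7D 0x34 0x47 0x58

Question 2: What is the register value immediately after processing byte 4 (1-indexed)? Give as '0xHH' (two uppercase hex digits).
Answer: 0x34

Derivation:
After byte 1 (0x3F): reg=0xBD
After byte 2 (0xC9): reg=0x4B
After byte 3 (0x35): reg=0x7D
After byte 4 (0xC2): reg=0x34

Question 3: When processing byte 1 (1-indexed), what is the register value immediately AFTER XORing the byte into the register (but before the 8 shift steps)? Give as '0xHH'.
Register before byte 1: 0x00
Byte 1: 0x3F
0x00 XOR 0x3F = 0x3F

Answer: 0x3F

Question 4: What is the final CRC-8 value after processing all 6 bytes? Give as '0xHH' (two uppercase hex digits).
Answer: 0x58

Derivation:
After byte 1 (0x3F): reg=0xBD
After byte 2 (0xC9): reg=0x4B
After byte 3 (0x35): reg=0x7D
After byte 4 (0xC2): reg=0x34
After byte 5 (0xF7): reg=0x47
After byte 6 (0xEC): reg=0x58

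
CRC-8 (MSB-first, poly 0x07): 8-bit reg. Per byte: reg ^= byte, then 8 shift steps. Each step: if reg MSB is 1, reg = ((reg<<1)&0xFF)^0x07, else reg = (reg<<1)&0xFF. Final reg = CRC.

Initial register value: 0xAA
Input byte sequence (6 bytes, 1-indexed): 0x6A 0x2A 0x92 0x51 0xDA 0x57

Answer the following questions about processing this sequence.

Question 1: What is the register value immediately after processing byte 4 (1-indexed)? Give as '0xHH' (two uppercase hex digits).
Answer: 0x15

Derivation:
After byte 1 (0x6A): reg=0x4E
After byte 2 (0x2A): reg=0x3B
After byte 3 (0x92): reg=0x56
After byte 4 (0x51): reg=0x15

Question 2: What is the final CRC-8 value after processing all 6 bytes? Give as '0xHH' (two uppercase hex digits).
After byte 1 (0x6A): reg=0x4E
After byte 2 (0x2A): reg=0x3B
After byte 3 (0x92): reg=0x56
After byte 4 (0x51): reg=0x15
After byte 5 (0xDA): reg=0x63
After byte 6 (0x57): reg=0x8C

Answer: 0x8C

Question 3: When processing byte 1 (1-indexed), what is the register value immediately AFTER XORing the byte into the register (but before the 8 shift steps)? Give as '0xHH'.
Answer: 0xC0

Derivation:
Register before byte 1: 0xAA
Byte 1: 0x6A
0xAA XOR 0x6A = 0xC0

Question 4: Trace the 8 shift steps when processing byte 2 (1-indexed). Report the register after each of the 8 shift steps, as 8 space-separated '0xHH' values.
After byte 1 (0x6A): reg=0x4E
Register before byte 2: 0x4E
After XOR with byte 0x2A: 0x64

Answer: 0xC8 0x97 0x29 0x52 0xA4 0x4F 0x9E 0x3B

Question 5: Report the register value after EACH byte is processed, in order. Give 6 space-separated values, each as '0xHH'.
0x4E 0x3B 0x56 0x15 0x63 0x8C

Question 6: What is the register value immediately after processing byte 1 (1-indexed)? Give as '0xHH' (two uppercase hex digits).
After byte 1 (0x6A): reg=0x4E

Answer: 0x4E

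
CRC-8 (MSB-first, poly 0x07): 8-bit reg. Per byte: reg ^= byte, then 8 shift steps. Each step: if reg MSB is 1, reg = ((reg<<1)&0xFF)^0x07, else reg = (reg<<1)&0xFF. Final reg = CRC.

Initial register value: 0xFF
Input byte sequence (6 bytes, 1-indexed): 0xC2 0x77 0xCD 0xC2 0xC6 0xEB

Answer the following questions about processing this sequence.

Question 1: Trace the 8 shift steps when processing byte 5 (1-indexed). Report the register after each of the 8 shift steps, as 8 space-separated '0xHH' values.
After byte 1 (0xC2): reg=0xB3
After byte 2 (0x77): reg=0x52
After byte 3 (0xCD): reg=0xD4
After byte 4 (0xC2): reg=0x62
Register before byte 5: 0x62
After XOR with byte 0xC6: 0xA4

Answer: 0x4F 0x9E 0x3B 0x76 0xEC 0xDF 0xB9 0x75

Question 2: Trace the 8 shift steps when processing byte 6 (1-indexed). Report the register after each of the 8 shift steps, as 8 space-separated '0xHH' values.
Answer: 0x3B 0x76 0xEC 0xDF 0xB9 0x75 0xEA 0xD3

Derivation:
After byte 1 (0xC2): reg=0xB3
After byte 2 (0x77): reg=0x52
After byte 3 (0xCD): reg=0xD4
After byte 4 (0xC2): reg=0x62
After byte 5 (0xC6): reg=0x75
Register before byte 6: 0x75
After XOR with byte 0xEB: 0x9E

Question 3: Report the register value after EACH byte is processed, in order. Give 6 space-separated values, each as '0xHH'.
0xB3 0x52 0xD4 0x62 0x75 0xD3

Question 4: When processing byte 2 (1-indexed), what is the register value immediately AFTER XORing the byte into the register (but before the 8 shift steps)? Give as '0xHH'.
Answer: 0xC4

Derivation:
Register before byte 2: 0xB3
Byte 2: 0x77
0xB3 XOR 0x77 = 0xC4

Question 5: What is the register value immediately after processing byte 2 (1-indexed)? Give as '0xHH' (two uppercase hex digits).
Answer: 0x52

Derivation:
After byte 1 (0xC2): reg=0xB3
After byte 2 (0x77): reg=0x52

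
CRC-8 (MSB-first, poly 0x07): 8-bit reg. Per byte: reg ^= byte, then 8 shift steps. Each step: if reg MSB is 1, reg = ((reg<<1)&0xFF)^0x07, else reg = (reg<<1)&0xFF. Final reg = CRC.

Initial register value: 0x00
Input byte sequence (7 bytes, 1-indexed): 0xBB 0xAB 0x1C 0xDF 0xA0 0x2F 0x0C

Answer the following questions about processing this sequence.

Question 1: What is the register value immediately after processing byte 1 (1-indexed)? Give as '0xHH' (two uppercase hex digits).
After byte 1 (0xBB): reg=0x28

Answer: 0x28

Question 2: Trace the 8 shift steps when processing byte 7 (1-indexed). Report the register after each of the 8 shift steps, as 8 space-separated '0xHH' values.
After byte 1 (0xBB): reg=0x28
After byte 2 (0xAB): reg=0x80
After byte 3 (0x1C): reg=0xDD
After byte 4 (0xDF): reg=0x0E
After byte 5 (0xA0): reg=0x43
After byte 6 (0x2F): reg=0x03
Register before byte 7: 0x03
After XOR with byte 0x0C: 0x0F

Answer: 0x1E 0x3C 0x78 0xF0 0xE7 0xC9 0x95 0x2D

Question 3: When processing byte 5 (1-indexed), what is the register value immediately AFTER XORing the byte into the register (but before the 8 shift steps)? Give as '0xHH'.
Register before byte 5: 0x0E
Byte 5: 0xA0
0x0E XOR 0xA0 = 0xAE

Answer: 0xAE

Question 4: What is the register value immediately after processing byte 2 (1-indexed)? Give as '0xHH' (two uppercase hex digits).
After byte 1 (0xBB): reg=0x28
After byte 2 (0xAB): reg=0x80

Answer: 0x80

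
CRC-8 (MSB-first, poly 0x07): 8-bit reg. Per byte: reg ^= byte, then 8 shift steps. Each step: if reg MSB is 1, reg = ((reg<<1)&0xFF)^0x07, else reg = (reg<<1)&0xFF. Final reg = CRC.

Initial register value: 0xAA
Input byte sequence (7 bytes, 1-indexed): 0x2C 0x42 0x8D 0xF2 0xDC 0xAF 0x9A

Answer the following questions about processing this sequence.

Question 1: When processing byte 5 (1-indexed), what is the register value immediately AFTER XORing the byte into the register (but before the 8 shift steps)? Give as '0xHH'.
Answer: 0x46

Derivation:
Register before byte 5: 0x9A
Byte 5: 0xDC
0x9A XOR 0xDC = 0x46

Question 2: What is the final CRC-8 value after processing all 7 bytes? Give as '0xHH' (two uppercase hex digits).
Answer: 0xEF

Derivation:
After byte 1 (0x2C): reg=0x9B
After byte 2 (0x42): reg=0x01
After byte 3 (0x8D): reg=0xAD
After byte 4 (0xF2): reg=0x9A
After byte 5 (0xDC): reg=0xD5
After byte 6 (0xAF): reg=0x61
After byte 7 (0x9A): reg=0xEF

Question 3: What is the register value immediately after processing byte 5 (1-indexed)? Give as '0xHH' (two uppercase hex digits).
Answer: 0xD5

Derivation:
After byte 1 (0x2C): reg=0x9B
After byte 2 (0x42): reg=0x01
After byte 3 (0x8D): reg=0xAD
After byte 4 (0xF2): reg=0x9A
After byte 5 (0xDC): reg=0xD5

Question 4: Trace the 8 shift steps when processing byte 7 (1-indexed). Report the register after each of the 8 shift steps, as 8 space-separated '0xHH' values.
Answer: 0xF1 0xE5 0xCD 0x9D 0x3D 0x7A 0xF4 0xEF

Derivation:
After byte 1 (0x2C): reg=0x9B
After byte 2 (0x42): reg=0x01
After byte 3 (0x8D): reg=0xAD
After byte 4 (0xF2): reg=0x9A
After byte 5 (0xDC): reg=0xD5
After byte 6 (0xAF): reg=0x61
Register before byte 7: 0x61
After XOR with byte 0x9A: 0xFB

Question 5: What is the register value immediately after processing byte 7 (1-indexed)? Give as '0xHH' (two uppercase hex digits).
After byte 1 (0x2C): reg=0x9B
After byte 2 (0x42): reg=0x01
After byte 3 (0x8D): reg=0xAD
After byte 4 (0xF2): reg=0x9A
After byte 5 (0xDC): reg=0xD5
After byte 6 (0xAF): reg=0x61
After byte 7 (0x9A): reg=0xEF

Answer: 0xEF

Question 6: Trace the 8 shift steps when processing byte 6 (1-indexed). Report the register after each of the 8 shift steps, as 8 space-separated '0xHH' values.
Answer: 0xF4 0xEF 0xD9 0xB5 0x6D 0xDA 0xB3 0x61

Derivation:
After byte 1 (0x2C): reg=0x9B
After byte 2 (0x42): reg=0x01
After byte 3 (0x8D): reg=0xAD
After byte 4 (0xF2): reg=0x9A
After byte 5 (0xDC): reg=0xD5
Register before byte 6: 0xD5
After XOR with byte 0xAF: 0x7A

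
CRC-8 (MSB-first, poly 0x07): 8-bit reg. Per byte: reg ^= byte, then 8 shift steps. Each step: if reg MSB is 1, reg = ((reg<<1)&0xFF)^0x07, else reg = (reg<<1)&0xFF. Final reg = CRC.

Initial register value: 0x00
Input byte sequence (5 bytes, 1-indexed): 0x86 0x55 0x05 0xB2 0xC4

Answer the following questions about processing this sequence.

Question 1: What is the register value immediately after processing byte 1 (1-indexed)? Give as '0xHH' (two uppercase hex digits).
After byte 1 (0x86): reg=0x9B

Answer: 0x9B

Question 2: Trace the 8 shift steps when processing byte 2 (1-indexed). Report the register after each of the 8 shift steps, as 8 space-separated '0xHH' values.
Answer: 0x9B 0x31 0x62 0xC4 0x8F 0x19 0x32 0x64

Derivation:
After byte 1 (0x86): reg=0x9B
Register before byte 2: 0x9B
After XOR with byte 0x55: 0xCE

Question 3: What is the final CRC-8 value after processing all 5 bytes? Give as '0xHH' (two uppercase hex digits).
Answer: 0x99

Derivation:
After byte 1 (0x86): reg=0x9B
After byte 2 (0x55): reg=0x64
After byte 3 (0x05): reg=0x20
After byte 4 (0xB2): reg=0xF7
After byte 5 (0xC4): reg=0x99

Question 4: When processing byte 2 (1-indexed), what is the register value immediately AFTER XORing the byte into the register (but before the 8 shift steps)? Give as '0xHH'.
Answer: 0xCE

Derivation:
Register before byte 2: 0x9B
Byte 2: 0x55
0x9B XOR 0x55 = 0xCE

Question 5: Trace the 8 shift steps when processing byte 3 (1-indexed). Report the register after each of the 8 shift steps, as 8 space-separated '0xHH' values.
Answer: 0xC2 0x83 0x01 0x02 0x04 0x08 0x10 0x20

Derivation:
After byte 1 (0x86): reg=0x9B
After byte 2 (0x55): reg=0x64
Register before byte 3: 0x64
After XOR with byte 0x05: 0x61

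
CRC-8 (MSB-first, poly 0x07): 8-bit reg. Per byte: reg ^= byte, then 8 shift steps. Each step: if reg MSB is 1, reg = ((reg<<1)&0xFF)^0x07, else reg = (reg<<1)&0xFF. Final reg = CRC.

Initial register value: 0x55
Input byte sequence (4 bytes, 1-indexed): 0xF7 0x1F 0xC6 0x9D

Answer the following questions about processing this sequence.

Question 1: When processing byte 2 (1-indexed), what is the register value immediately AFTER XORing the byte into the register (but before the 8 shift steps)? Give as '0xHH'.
Answer: 0x78

Derivation:
Register before byte 2: 0x67
Byte 2: 0x1F
0x67 XOR 0x1F = 0x78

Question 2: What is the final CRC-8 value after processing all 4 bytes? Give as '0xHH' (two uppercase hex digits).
Answer: 0x7F

Derivation:
After byte 1 (0xF7): reg=0x67
After byte 2 (0x1F): reg=0x6F
After byte 3 (0xC6): reg=0x56
After byte 4 (0x9D): reg=0x7F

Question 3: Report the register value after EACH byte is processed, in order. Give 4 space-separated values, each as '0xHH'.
0x67 0x6F 0x56 0x7F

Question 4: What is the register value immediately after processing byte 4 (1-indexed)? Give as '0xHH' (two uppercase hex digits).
Answer: 0x7F

Derivation:
After byte 1 (0xF7): reg=0x67
After byte 2 (0x1F): reg=0x6F
After byte 3 (0xC6): reg=0x56
After byte 4 (0x9D): reg=0x7F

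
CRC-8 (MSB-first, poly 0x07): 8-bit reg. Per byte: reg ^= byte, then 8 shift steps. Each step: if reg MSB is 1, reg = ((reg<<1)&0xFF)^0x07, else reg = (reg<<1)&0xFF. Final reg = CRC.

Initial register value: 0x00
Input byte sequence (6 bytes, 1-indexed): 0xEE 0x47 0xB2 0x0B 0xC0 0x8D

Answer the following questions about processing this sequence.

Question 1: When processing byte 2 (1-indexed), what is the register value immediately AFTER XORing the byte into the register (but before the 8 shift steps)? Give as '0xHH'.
Register before byte 2: 0x84
Byte 2: 0x47
0x84 XOR 0x47 = 0xC3

Answer: 0xC3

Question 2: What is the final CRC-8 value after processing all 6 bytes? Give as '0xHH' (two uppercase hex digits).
After byte 1 (0xEE): reg=0x84
After byte 2 (0x47): reg=0x47
After byte 3 (0xB2): reg=0xC5
After byte 4 (0x0B): reg=0x64
After byte 5 (0xC0): reg=0x75
After byte 6 (0x8D): reg=0xE6

Answer: 0xE6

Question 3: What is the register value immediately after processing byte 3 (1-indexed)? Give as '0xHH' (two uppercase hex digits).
Answer: 0xC5

Derivation:
After byte 1 (0xEE): reg=0x84
After byte 2 (0x47): reg=0x47
After byte 3 (0xB2): reg=0xC5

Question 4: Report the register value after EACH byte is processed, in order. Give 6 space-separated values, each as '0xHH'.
0x84 0x47 0xC5 0x64 0x75 0xE6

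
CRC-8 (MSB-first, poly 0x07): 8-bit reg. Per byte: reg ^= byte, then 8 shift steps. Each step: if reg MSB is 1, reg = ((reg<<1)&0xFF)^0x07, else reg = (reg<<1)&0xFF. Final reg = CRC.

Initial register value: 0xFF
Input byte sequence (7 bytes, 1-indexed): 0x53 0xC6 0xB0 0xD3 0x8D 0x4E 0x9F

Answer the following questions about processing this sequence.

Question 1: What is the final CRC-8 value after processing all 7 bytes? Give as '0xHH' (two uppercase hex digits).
After byte 1 (0x53): reg=0x4D
After byte 2 (0xC6): reg=0xB8
After byte 3 (0xB0): reg=0x38
After byte 4 (0xD3): reg=0x9F
After byte 5 (0x8D): reg=0x7E
After byte 6 (0x4E): reg=0x90
After byte 7 (0x9F): reg=0x2D

Answer: 0x2D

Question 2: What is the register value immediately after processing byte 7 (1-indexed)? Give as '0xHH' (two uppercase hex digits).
After byte 1 (0x53): reg=0x4D
After byte 2 (0xC6): reg=0xB8
After byte 3 (0xB0): reg=0x38
After byte 4 (0xD3): reg=0x9F
After byte 5 (0x8D): reg=0x7E
After byte 6 (0x4E): reg=0x90
After byte 7 (0x9F): reg=0x2D

Answer: 0x2D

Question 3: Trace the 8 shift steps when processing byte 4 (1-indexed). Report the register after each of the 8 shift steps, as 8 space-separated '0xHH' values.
Answer: 0xD1 0xA5 0x4D 0x9A 0x33 0x66 0xCC 0x9F

Derivation:
After byte 1 (0x53): reg=0x4D
After byte 2 (0xC6): reg=0xB8
After byte 3 (0xB0): reg=0x38
Register before byte 4: 0x38
After XOR with byte 0xD3: 0xEB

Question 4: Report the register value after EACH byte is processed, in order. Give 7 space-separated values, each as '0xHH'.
0x4D 0xB8 0x38 0x9F 0x7E 0x90 0x2D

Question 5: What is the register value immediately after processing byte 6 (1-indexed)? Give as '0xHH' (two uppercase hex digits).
After byte 1 (0x53): reg=0x4D
After byte 2 (0xC6): reg=0xB8
After byte 3 (0xB0): reg=0x38
After byte 4 (0xD3): reg=0x9F
After byte 5 (0x8D): reg=0x7E
After byte 6 (0x4E): reg=0x90

Answer: 0x90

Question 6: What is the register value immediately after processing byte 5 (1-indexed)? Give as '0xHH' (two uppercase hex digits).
After byte 1 (0x53): reg=0x4D
After byte 2 (0xC6): reg=0xB8
After byte 3 (0xB0): reg=0x38
After byte 4 (0xD3): reg=0x9F
After byte 5 (0x8D): reg=0x7E

Answer: 0x7E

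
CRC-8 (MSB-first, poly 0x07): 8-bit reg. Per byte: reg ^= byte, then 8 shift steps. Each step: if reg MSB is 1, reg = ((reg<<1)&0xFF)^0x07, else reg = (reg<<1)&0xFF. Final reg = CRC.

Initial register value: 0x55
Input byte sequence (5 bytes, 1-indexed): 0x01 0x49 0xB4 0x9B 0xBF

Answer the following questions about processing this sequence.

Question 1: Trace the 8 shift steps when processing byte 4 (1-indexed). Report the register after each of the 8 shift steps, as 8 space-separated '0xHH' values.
After byte 1 (0x01): reg=0xAB
After byte 2 (0x49): reg=0xA0
After byte 3 (0xB4): reg=0x6C
Register before byte 4: 0x6C
After XOR with byte 0x9B: 0xF7

Answer: 0xE9 0xD5 0xAD 0x5D 0xBA 0x73 0xE6 0xCB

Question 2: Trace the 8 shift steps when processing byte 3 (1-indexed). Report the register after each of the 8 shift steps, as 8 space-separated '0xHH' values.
After byte 1 (0x01): reg=0xAB
After byte 2 (0x49): reg=0xA0
Register before byte 3: 0xA0
After XOR with byte 0xB4: 0x14

Answer: 0x28 0x50 0xA0 0x47 0x8E 0x1B 0x36 0x6C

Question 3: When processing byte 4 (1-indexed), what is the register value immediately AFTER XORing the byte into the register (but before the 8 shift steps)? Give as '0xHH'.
Register before byte 4: 0x6C
Byte 4: 0x9B
0x6C XOR 0x9B = 0xF7

Answer: 0xF7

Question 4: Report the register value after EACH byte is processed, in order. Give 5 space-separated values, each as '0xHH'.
0xAB 0xA0 0x6C 0xCB 0x4B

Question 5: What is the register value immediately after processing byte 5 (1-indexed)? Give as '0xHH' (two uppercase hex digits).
Answer: 0x4B

Derivation:
After byte 1 (0x01): reg=0xAB
After byte 2 (0x49): reg=0xA0
After byte 3 (0xB4): reg=0x6C
After byte 4 (0x9B): reg=0xCB
After byte 5 (0xBF): reg=0x4B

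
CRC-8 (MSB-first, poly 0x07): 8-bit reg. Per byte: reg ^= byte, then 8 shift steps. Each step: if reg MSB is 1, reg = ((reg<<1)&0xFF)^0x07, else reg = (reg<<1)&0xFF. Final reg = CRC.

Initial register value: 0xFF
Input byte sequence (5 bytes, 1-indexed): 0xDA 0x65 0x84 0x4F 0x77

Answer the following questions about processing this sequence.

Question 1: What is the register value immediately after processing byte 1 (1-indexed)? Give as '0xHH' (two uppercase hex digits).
After byte 1 (0xDA): reg=0xFB

Answer: 0xFB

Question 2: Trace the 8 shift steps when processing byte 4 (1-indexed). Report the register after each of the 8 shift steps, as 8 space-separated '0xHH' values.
Answer: 0xDD 0xBD 0x7D 0xFA 0xF3 0xE1 0xC5 0x8D

Derivation:
After byte 1 (0xDA): reg=0xFB
After byte 2 (0x65): reg=0xD3
After byte 3 (0x84): reg=0xA2
Register before byte 4: 0xA2
After XOR with byte 0x4F: 0xED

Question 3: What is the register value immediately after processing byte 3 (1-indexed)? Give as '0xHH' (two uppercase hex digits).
Answer: 0xA2

Derivation:
After byte 1 (0xDA): reg=0xFB
After byte 2 (0x65): reg=0xD3
After byte 3 (0x84): reg=0xA2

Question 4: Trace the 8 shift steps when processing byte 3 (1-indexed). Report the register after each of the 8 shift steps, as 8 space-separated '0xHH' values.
Answer: 0xAE 0x5B 0xB6 0x6B 0xD6 0xAB 0x51 0xA2

Derivation:
After byte 1 (0xDA): reg=0xFB
After byte 2 (0x65): reg=0xD3
Register before byte 3: 0xD3
After XOR with byte 0x84: 0x57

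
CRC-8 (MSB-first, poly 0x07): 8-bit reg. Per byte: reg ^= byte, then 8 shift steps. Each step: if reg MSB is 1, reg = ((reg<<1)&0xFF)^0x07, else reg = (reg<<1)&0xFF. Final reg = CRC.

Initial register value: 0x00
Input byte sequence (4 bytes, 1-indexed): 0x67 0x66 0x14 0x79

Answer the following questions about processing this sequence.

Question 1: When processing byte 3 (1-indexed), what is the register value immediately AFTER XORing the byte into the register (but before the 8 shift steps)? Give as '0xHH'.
Register before byte 3: 0xAB
Byte 3: 0x14
0xAB XOR 0x14 = 0xBF

Answer: 0xBF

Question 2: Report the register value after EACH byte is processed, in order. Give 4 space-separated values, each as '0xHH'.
0x32 0xAB 0x34 0xE4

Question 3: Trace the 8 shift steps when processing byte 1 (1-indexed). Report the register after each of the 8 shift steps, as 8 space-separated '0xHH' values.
Register before byte 1: 0x00
After XOR with byte 0x67: 0x67

Answer: 0xCE 0x9B 0x31 0x62 0xC4 0x8F 0x19 0x32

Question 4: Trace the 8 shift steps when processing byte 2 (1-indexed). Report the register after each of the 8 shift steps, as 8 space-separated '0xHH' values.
After byte 1 (0x67): reg=0x32
Register before byte 2: 0x32
After XOR with byte 0x66: 0x54

Answer: 0xA8 0x57 0xAE 0x5B 0xB6 0x6B 0xD6 0xAB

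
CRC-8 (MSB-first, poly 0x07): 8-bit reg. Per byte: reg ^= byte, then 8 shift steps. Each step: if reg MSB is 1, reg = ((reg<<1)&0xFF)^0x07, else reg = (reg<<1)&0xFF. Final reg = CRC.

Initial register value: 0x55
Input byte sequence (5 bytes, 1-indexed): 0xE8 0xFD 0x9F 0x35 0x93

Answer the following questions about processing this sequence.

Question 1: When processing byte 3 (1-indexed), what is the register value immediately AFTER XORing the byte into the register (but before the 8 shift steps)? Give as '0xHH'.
Answer: 0xC4

Derivation:
Register before byte 3: 0x5B
Byte 3: 0x9F
0x5B XOR 0x9F = 0xC4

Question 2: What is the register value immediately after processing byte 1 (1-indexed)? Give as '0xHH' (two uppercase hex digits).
After byte 1 (0xE8): reg=0x3A

Answer: 0x3A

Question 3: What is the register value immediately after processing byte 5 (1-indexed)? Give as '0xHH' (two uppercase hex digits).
Answer: 0x6E

Derivation:
After byte 1 (0xE8): reg=0x3A
After byte 2 (0xFD): reg=0x5B
After byte 3 (0x9F): reg=0x52
After byte 4 (0x35): reg=0x32
After byte 5 (0x93): reg=0x6E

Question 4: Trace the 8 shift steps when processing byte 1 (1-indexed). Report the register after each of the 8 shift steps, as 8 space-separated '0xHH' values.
Answer: 0x7D 0xFA 0xF3 0xE1 0xC5 0x8D 0x1D 0x3A

Derivation:
Register before byte 1: 0x55
After XOR with byte 0xE8: 0xBD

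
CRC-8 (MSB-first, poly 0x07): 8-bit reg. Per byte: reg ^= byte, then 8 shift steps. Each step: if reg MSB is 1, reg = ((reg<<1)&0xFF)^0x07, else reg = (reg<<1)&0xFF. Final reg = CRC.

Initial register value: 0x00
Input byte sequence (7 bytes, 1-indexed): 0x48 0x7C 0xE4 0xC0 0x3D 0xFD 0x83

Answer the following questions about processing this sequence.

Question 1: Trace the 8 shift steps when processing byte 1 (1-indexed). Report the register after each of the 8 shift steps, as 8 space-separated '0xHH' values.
Register before byte 1: 0x00
After XOR with byte 0x48: 0x48

Answer: 0x90 0x27 0x4E 0x9C 0x3F 0x7E 0xFC 0xFF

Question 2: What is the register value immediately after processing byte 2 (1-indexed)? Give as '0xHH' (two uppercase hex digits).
After byte 1 (0x48): reg=0xFF
After byte 2 (0x7C): reg=0x80

Answer: 0x80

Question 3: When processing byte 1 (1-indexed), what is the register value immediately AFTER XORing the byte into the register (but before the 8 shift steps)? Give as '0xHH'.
Answer: 0x48

Derivation:
Register before byte 1: 0x00
Byte 1: 0x48
0x00 XOR 0x48 = 0x48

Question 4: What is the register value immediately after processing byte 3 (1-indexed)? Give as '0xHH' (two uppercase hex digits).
After byte 1 (0x48): reg=0xFF
After byte 2 (0x7C): reg=0x80
After byte 3 (0xE4): reg=0x3B

Answer: 0x3B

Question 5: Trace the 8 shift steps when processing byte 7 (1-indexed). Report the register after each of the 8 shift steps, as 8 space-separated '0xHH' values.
Answer: 0xDB 0xB1 0x65 0xCA 0x93 0x21 0x42 0x84

Derivation:
After byte 1 (0x48): reg=0xFF
After byte 2 (0x7C): reg=0x80
After byte 3 (0xE4): reg=0x3B
After byte 4 (0xC0): reg=0xEF
After byte 5 (0x3D): reg=0x30
After byte 6 (0xFD): reg=0x6D
Register before byte 7: 0x6D
After XOR with byte 0x83: 0xEE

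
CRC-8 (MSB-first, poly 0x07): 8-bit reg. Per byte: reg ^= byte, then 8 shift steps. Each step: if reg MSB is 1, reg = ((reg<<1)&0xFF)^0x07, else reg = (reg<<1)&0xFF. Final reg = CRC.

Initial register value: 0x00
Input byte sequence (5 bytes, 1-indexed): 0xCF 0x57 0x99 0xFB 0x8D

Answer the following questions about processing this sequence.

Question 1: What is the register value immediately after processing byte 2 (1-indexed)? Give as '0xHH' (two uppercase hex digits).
After byte 1 (0xCF): reg=0x63
After byte 2 (0x57): reg=0x8C

Answer: 0x8C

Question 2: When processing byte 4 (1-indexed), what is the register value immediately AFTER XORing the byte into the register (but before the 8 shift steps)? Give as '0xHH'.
Answer: 0x90

Derivation:
Register before byte 4: 0x6B
Byte 4: 0xFB
0x6B XOR 0xFB = 0x90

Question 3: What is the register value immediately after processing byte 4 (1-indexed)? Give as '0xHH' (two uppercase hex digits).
Answer: 0xF9

Derivation:
After byte 1 (0xCF): reg=0x63
After byte 2 (0x57): reg=0x8C
After byte 3 (0x99): reg=0x6B
After byte 4 (0xFB): reg=0xF9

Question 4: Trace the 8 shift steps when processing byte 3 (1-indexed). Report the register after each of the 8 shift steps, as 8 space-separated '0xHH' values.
After byte 1 (0xCF): reg=0x63
After byte 2 (0x57): reg=0x8C
Register before byte 3: 0x8C
After XOR with byte 0x99: 0x15

Answer: 0x2A 0x54 0xA8 0x57 0xAE 0x5B 0xB6 0x6B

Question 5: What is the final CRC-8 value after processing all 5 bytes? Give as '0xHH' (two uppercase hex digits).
Answer: 0x4B

Derivation:
After byte 1 (0xCF): reg=0x63
After byte 2 (0x57): reg=0x8C
After byte 3 (0x99): reg=0x6B
After byte 4 (0xFB): reg=0xF9
After byte 5 (0x8D): reg=0x4B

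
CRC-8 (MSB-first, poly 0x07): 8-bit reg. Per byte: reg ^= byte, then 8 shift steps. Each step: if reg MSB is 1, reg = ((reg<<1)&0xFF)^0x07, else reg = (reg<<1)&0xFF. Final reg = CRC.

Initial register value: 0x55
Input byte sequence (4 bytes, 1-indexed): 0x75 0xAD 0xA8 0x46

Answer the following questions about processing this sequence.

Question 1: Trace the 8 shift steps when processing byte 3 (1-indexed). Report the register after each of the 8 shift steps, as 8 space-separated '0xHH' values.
After byte 1 (0x75): reg=0xE0
After byte 2 (0xAD): reg=0xE4
Register before byte 3: 0xE4
After XOR with byte 0xA8: 0x4C

Answer: 0x98 0x37 0x6E 0xDC 0xBF 0x79 0xF2 0xE3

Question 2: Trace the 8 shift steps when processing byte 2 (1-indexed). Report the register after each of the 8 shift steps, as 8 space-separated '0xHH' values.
Answer: 0x9A 0x33 0x66 0xCC 0x9F 0x39 0x72 0xE4

Derivation:
After byte 1 (0x75): reg=0xE0
Register before byte 2: 0xE0
After XOR with byte 0xAD: 0x4D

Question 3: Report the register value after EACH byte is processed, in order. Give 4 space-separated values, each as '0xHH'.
0xE0 0xE4 0xE3 0x72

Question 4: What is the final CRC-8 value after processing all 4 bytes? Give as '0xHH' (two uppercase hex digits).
After byte 1 (0x75): reg=0xE0
After byte 2 (0xAD): reg=0xE4
After byte 3 (0xA8): reg=0xE3
After byte 4 (0x46): reg=0x72

Answer: 0x72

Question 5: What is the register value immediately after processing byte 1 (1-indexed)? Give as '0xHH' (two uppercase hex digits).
Answer: 0xE0

Derivation:
After byte 1 (0x75): reg=0xE0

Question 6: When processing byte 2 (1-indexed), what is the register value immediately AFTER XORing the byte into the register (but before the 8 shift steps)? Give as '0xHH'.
Register before byte 2: 0xE0
Byte 2: 0xAD
0xE0 XOR 0xAD = 0x4D

Answer: 0x4D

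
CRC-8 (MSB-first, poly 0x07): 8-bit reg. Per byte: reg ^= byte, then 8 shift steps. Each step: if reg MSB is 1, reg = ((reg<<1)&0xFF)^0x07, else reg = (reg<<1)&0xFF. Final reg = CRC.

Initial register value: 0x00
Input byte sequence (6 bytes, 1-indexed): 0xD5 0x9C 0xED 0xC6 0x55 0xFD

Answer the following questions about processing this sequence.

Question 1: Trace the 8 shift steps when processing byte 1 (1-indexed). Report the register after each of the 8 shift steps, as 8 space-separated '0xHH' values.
Register before byte 1: 0x00
After XOR with byte 0xD5: 0xD5

Answer: 0xAD 0x5D 0xBA 0x73 0xE6 0xCB 0x91 0x25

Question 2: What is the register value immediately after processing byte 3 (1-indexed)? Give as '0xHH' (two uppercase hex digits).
After byte 1 (0xD5): reg=0x25
After byte 2 (0x9C): reg=0x26
After byte 3 (0xED): reg=0x7F

Answer: 0x7F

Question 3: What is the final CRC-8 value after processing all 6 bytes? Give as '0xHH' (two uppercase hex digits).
Answer: 0x60

Derivation:
After byte 1 (0xD5): reg=0x25
After byte 2 (0x9C): reg=0x26
After byte 3 (0xED): reg=0x7F
After byte 4 (0xC6): reg=0x26
After byte 5 (0x55): reg=0x5E
After byte 6 (0xFD): reg=0x60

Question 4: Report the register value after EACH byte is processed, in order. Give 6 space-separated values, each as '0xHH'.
0x25 0x26 0x7F 0x26 0x5E 0x60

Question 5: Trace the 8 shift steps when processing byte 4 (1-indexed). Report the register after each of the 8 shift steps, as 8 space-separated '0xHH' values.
After byte 1 (0xD5): reg=0x25
After byte 2 (0x9C): reg=0x26
After byte 3 (0xED): reg=0x7F
Register before byte 4: 0x7F
After XOR with byte 0xC6: 0xB9

Answer: 0x75 0xEA 0xD3 0xA1 0x45 0x8A 0x13 0x26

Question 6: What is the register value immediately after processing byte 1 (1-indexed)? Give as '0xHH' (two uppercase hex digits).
After byte 1 (0xD5): reg=0x25

Answer: 0x25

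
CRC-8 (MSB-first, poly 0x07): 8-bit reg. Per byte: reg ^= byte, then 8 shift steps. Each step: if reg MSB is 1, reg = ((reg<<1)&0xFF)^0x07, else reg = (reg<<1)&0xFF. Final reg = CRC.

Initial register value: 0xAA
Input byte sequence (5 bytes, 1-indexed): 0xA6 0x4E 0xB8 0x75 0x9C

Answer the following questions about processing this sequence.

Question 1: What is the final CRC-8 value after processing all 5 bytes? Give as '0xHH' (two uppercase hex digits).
Answer: 0x4C

Derivation:
After byte 1 (0xA6): reg=0x24
After byte 2 (0x4E): reg=0x11
After byte 3 (0xB8): reg=0x56
After byte 4 (0x75): reg=0xE9
After byte 5 (0x9C): reg=0x4C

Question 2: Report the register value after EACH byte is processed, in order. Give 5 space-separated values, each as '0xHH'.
0x24 0x11 0x56 0xE9 0x4C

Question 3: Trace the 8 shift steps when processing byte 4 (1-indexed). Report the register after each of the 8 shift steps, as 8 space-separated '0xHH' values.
Answer: 0x46 0x8C 0x1F 0x3E 0x7C 0xF8 0xF7 0xE9

Derivation:
After byte 1 (0xA6): reg=0x24
After byte 2 (0x4E): reg=0x11
After byte 3 (0xB8): reg=0x56
Register before byte 4: 0x56
After XOR with byte 0x75: 0x23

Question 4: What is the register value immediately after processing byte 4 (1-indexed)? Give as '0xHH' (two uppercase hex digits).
Answer: 0xE9

Derivation:
After byte 1 (0xA6): reg=0x24
After byte 2 (0x4E): reg=0x11
After byte 3 (0xB8): reg=0x56
After byte 4 (0x75): reg=0xE9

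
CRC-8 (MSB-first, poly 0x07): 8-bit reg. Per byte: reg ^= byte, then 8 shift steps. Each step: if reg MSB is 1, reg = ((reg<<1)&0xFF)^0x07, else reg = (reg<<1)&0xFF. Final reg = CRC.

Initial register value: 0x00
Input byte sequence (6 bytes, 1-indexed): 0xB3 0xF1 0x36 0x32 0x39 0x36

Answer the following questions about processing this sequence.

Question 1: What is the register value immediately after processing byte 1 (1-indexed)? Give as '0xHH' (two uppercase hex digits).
Answer: 0x10

Derivation:
After byte 1 (0xB3): reg=0x10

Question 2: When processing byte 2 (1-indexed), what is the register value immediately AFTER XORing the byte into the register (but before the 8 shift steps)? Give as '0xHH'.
Answer: 0xE1

Derivation:
Register before byte 2: 0x10
Byte 2: 0xF1
0x10 XOR 0xF1 = 0xE1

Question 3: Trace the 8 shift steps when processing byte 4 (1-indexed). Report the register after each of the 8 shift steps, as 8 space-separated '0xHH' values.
After byte 1 (0xB3): reg=0x10
After byte 2 (0xF1): reg=0xA9
After byte 3 (0x36): reg=0xD4
Register before byte 4: 0xD4
After XOR with byte 0x32: 0xE6

Answer: 0xCB 0x91 0x25 0x4A 0x94 0x2F 0x5E 0xBC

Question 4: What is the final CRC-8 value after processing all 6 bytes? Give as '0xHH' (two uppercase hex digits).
Answer: 0x75

Derivation:
After byte 1 (0xB3): reg=0x10
After byte 2 (0xF1): reg=0xA9
After byte 3 (0x36): reg=0xD4
After byte 4 (0x32): reg=0xBC
After byte 5 (0x39): reg=0x92
After byte 6 (0x36): reg=0x75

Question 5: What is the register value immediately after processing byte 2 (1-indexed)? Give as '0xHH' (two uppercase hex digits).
Answer: 0xA9

Derivation:
After byte 1 (0xB3): reg=0x10
After byte 2 (0xF1): reg=0xA9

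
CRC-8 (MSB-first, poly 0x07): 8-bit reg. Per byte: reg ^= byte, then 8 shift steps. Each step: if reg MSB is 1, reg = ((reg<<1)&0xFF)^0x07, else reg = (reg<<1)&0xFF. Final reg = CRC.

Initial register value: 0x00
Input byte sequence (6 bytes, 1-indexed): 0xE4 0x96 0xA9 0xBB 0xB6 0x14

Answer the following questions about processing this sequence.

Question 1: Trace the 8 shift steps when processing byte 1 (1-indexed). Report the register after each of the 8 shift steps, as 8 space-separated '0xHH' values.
Register before byte 1: 0x00
After XOR with byte 0xE4: 0xE4

Answer: 0xCF 0x99 0x35 0x6A 0xD4 0xAF 0x59 0xB2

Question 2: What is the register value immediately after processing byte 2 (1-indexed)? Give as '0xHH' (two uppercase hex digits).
After byte 1 (0xE4): reg=0xB2
After byte 2 (0x96): reg=0xFC

Answer: 0xFC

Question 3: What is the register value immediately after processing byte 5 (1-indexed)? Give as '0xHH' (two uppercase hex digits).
Answer: 0x37

Derivation:
After byte 1 (0xE4): reg=0xB2
After byte 2 (0x96): reg=0xFC
After byte 3 (0xA9): reg=0xAC
After byte 4 (0xBB): reg=0x65
After byte 5 (0xB6): reg=0x37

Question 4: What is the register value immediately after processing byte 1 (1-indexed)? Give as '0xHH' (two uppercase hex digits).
After byte 1 (0xE4): reg=0xB2

Answer: 0xB2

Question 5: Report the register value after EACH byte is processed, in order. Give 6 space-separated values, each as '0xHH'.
0xB2 0xFC 0xAC 0x65 0x37 0xE9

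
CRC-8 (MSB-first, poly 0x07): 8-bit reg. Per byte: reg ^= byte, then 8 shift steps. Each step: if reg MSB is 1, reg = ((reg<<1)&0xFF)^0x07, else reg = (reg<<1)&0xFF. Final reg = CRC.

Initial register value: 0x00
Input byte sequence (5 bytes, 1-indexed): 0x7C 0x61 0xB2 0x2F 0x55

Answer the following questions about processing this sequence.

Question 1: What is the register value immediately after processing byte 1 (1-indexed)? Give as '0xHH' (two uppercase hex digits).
After byte 1 (0x7C): reg=0x73

Answer: 0x73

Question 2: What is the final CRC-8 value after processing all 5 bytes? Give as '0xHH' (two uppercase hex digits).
Answer: 0xB6

Derivation:
After byte 1 (0x7C): reg=0x73
After byte 2 (0x61): reg=0x7E
After byte 3 (0xB2): reg=0x6A
After byte 4 (0x2F): reg=0xDC
After byte 5 (0x55): reg=0xB6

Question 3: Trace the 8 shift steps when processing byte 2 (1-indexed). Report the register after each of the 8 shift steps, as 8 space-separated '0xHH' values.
After byte 1 (0x7C): reg=0x73
Register before byte 2: 0x73
After XOR with byte 0x61: 0x12

Answer: 0x24 0x48 0x90 0x27 0x4E 0x9C 0x3F 0x7E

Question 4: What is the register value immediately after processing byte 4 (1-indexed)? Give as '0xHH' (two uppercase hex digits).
Answer: 0xDC

Derivation:
After byte 1 (0x7C): reg=0x73
After byte 2 (0x61): reg=0x7E
After byte 3 (0xB2): reg=0x6A
After byte 4 (0x2F): reg=0xDC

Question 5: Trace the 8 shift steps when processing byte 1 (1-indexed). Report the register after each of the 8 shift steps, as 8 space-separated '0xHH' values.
Answer: 0xF8 0xF7 0xE9 0xD5 0xAD 0x5D 0xBA 0x73

Derivation:
Register before byte 1: 0x00
After XOR with byte 0x7C: 0x7C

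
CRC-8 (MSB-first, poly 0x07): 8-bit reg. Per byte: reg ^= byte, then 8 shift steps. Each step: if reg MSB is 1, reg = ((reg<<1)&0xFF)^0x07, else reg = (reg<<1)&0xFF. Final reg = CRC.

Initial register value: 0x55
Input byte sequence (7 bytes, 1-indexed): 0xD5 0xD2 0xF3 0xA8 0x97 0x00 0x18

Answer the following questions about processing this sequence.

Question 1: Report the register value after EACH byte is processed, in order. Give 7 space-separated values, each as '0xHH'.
0x89 0x86 0x4C 0xB2 0xFB 0xEF 0xCB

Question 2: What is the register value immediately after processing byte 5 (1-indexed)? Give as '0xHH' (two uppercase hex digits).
Answer: 0xFB

Derivation:
After byte 1 (0xD5): reg=0x89
After byte 2 (0xD2): reg=0x86
After byte 3 (0xF3): reg=0x4C
After byte 4 (0xA8): reg=0xB2
After byte 5 (0x97): reg=0xFB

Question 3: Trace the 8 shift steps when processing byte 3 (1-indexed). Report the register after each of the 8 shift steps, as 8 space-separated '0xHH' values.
After byte 1 (0xD5): reg=0x89
After byte 2 (0xD2): reg=0x86
Register before byte 3: 0x86
After XOR with byte 0xF3: 0x75

Answer: 0xEA 0xD3 0xA1 0x45 0x8A 0x13 0x26 0x4C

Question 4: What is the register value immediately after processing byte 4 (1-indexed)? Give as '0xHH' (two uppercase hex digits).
After byte 1 (0xD5): reg=0x89
After byte 2 (0xD2): reg=0x86
After byte 3 (0xF3): reg=0x4C
After byte 4 (0xA8): reg=0xB2

Answer: 0xB2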